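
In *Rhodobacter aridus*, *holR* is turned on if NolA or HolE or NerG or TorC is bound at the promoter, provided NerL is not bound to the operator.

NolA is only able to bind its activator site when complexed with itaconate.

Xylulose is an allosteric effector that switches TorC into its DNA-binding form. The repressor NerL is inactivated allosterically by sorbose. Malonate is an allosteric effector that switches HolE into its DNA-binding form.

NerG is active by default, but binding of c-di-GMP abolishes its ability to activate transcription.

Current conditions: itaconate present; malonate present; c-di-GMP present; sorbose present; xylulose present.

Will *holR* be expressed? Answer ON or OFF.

Itaconate is present, so NolA is active.
Sorbose is present, so NerL is inactive.
Malonate is present, so HolE is active.
c-di-GMP is present, so NerG is inactive.
Xylulose is present, so TorC is active.
Activator NolA is present, so *holR* is transcribed.

ON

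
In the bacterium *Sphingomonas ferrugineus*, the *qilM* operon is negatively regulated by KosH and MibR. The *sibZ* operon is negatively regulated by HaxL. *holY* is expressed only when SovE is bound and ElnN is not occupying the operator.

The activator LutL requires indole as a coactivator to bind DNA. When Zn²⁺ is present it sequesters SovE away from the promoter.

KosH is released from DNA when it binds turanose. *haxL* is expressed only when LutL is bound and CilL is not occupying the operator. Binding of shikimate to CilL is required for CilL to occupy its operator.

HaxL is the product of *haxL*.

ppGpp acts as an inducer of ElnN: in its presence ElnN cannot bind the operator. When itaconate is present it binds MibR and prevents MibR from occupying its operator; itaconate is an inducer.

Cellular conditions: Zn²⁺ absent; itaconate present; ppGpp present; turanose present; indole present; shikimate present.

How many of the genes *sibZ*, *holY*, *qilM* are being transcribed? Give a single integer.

Indole is present, so LutL is active.
Shikimate is present, so CilL is active.
With repressor CilL bound, *haxL* is not transcribed.
So HaxL is not produced.
With no repressor bound, *sibZ* is transcribed.
→ *sibZ* is ON.
ppGpp is present, so ElnN is inactive.
Zn²⁺ is absent, so SovE is active.
No repressor is bound and SovE is active, so *holY* is transcribed.
→ *holY* is ON.
Turanose is present, so KosH is inactive.
Itaconate is present, so MibR is inactive.
With no repressor bound, *qilM* is transcribed.
→ *qilM* is ON.
3 of the 3 genes are transcribed.

3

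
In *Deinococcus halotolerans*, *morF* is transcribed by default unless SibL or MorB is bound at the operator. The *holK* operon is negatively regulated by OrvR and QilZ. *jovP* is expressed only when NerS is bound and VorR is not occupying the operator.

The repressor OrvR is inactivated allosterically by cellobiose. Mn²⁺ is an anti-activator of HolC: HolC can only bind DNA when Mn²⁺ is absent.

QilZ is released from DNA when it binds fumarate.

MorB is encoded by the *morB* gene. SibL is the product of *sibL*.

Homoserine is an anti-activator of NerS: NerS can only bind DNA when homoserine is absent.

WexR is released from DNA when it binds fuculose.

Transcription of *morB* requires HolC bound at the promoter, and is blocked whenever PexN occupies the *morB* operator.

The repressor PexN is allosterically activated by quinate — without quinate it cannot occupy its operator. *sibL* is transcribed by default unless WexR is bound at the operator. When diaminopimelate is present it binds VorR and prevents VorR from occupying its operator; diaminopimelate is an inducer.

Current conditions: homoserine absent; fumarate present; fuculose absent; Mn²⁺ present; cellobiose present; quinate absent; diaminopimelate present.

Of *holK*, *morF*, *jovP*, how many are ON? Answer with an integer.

3

Cellobiose is present, so OrvR is inactive.
Fumarate is present, so QilZ is inactive.
With no repressor bound, *holK* is transcribed.
→ *holK* is ON.
Fuculose is absent, so WexR is active.
With repressor WexR bound, *sibL* is not transcribed.
So SibL is not produced.
Mn²⁺ is present, so HolC is inactive.
Quinate is absent, so PexN is inactive.
Required activator HolC is absent, so *morB* is not transcribed.
So MorB is not produced.
With no repressor bound, *morF* is transcribed.
→ *morF* is ON.
Homoserine is absent, so NerS is active.
Diaminopimelate is present, so VorR is inactive.
No repressor is bound and NerS is active, so *jovP* is transcribed.
→ *jovP* is ON.
3 of the 3 genes are transcribed.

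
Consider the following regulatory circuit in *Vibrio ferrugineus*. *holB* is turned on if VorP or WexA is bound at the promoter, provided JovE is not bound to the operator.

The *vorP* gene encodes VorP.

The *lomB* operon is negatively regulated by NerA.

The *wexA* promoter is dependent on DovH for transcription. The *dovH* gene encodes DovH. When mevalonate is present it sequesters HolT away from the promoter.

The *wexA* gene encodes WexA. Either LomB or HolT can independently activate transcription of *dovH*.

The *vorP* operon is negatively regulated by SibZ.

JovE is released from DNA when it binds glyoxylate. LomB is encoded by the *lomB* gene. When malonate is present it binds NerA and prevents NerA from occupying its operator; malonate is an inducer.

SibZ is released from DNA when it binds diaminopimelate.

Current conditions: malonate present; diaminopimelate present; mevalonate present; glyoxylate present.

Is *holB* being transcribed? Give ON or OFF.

Glyoxylate is present, so JovE is inactive.
Diaminopimelate is present, so SibZ is inactive.
With no repressor bound, *vorP* is transcribed.
So VorP is produced and active.
Malonate is present, so NerA is inactive.
With no repressor bound, *lomB* is transcribed.
So LomB is produced and active.
Mevalonate is present, so HolT is inactive.
Activator LomB is present, so *dovH* is transcribed.
So DovH is produced and active.
No repressor is bound and DovH is active, so *wexA* is transcribed.
So WexA is produced and active.
Activator VorP is present, so *holB* is transcribed.

ON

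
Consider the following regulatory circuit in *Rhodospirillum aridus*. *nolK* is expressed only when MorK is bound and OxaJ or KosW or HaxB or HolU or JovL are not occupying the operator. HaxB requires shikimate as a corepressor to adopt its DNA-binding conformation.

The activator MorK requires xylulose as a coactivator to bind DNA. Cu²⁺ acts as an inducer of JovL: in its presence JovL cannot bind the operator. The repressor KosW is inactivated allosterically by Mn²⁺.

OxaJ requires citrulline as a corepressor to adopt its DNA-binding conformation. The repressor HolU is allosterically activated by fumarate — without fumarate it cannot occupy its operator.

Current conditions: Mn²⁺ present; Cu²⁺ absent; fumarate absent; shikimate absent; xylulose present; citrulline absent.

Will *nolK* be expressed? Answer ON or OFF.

Xylulose is present, so MorK is active.
Citrulline is absent, so OxaJ is inactive.
Mn²⁺ is present, so KosW is inactive.
Shikimate is absent, so HaxB is inactive.
Fumarate is absent, so HolU is inactive.
Cu²⁺ is absent, so JovL is active.
With repressor JovL bound, *nolK* is not transcribed.

OFF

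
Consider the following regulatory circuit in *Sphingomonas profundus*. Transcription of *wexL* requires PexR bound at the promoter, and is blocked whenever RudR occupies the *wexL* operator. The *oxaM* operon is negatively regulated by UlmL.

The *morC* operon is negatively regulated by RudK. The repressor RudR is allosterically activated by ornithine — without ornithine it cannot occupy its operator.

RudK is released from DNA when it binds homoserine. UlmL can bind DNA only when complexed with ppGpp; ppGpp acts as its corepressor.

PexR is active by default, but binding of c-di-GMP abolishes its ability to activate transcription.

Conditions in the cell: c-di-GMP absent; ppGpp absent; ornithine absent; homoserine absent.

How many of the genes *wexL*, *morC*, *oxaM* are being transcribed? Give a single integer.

c-di-GMP is absent, so PexR is active.
Ornithine is absent, so RudR is inactive.
No repressor is bound and PexR is active, so *wexL* is transcribed.
→ *wexL* is ON.
Homoserine is absent, so RudK is active.
With repressor RudK bound, *morC* is not transcribed.
→ *morC* is OFF.
ppGpp is absent, so UlmL is inactive.
With no repressor bound, *oxaM* is transcribed.
→ *oxaM* is ON.
2 of the 3 genes are transcribed.

2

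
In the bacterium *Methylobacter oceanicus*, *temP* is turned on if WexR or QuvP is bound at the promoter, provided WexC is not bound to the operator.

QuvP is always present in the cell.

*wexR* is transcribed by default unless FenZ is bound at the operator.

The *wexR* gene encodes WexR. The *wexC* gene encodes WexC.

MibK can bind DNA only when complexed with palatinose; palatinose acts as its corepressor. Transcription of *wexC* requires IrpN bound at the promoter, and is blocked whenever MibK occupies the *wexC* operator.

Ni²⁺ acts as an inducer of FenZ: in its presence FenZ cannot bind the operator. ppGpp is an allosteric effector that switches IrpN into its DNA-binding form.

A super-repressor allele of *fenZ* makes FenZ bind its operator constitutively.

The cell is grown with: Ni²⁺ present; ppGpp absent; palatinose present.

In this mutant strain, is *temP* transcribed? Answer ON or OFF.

FenZ is constitutively active in this strain.
With repressor FenZ bound, *wexR* is not transcribed.
So WexR is not produced.
Palatinose is present, so MibK is active.
ppGpp is absent, so IrpN is inactive.
With repressor MibK bound, *wexC* is not transcribed.
So WexC is not produced.
QuvP is produced constitutively and is active.
Activator QuvP is present, so *temP* is transcribed.

ON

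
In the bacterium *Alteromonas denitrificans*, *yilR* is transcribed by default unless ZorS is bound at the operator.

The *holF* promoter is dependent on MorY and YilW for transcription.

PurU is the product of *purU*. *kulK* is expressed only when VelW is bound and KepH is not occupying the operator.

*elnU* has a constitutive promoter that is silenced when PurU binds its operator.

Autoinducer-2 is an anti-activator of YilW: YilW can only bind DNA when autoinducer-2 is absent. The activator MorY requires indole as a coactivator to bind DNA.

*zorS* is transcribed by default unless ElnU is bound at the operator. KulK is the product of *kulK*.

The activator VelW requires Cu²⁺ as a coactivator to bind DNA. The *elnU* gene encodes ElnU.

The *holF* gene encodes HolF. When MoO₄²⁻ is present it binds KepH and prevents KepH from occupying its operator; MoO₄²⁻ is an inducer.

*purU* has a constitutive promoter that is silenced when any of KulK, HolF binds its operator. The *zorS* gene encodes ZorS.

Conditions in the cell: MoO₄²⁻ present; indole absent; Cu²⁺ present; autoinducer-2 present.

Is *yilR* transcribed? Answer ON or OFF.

ON

MoO₄²⁻ is present, so KepH is inactive.
Cu²⁺ is present, so VelW is active.
No repressor is bound and VelW is active, so *kulK* is transcribed.
So KulK is produced and active.
Indole is absent, so MorY is inactive.
Autoinducer-2 is present, so YilW is inactive.
Required activator MorY is absent, so *holF* is not transcribed.
So HolF is not produced.
With repressor KulK bound, *purU* is not transcribed.
So PurU is not produced.
With no repressor bound, *elnU* is transcribed.
So ElnU is produced and active.
With repressor ElnU bound, *zorS* is not transcribed.
So ZorS is not produced.
With no repressor bound, *yilR* is transcribed.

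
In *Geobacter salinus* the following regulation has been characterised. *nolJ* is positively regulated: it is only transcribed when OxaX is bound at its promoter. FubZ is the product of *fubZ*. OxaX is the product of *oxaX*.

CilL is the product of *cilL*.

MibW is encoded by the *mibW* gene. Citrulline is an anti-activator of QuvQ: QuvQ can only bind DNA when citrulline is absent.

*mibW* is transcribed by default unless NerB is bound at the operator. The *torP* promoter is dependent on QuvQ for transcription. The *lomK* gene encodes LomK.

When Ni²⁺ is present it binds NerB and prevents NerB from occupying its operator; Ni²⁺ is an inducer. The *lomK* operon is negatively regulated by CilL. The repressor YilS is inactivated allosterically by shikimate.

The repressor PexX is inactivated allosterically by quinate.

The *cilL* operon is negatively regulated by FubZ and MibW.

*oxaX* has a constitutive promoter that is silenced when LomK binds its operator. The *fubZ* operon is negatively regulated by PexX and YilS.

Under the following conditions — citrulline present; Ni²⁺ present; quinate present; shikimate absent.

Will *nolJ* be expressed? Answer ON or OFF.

OFF

Quinate is present, so PexX is inactive.
Shikimate is absent, so YilS is active.
With repressor YilS bound, *fubZ* is not transcribed.
So FubZ is not produced.
Ni²⁺ is present, so NerB is inactive.
With no repressor bound, *mibW* is transcribed.
So MibW is produced and active.
With repressor MibW bound, *cilL* is not transcribed.
So CilL is not produced.
With no repressor bound, *lomK* is transcribed.
So LomK is produced and active.
With repressor LomK bound, *oxaX* is not transcribed.
So OxaX is not produced.
Required activator OxaX is absent, so *nolJ* is not transcribed.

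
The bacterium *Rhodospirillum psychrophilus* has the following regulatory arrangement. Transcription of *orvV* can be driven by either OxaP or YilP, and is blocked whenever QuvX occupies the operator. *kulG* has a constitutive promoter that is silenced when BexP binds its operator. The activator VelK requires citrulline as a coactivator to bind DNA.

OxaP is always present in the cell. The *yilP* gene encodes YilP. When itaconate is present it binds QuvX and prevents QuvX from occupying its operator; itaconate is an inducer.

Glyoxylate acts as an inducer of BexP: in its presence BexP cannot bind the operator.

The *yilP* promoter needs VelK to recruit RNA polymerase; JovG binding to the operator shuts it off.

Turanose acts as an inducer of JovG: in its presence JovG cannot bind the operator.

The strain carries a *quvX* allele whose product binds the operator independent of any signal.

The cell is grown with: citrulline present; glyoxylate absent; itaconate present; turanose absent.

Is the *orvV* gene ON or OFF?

OFF

QuvX is constitutively active in this strain.
OxaP is produced constitutively and is active.
Turanose is absent, so JovG is active.
Citrulline is present, so VelK is active.
With repressor JovG bound, *yilP* is not transcribed.
So YilP is not produced.
With repressor QuvX bound, *orvV* is not transcribed.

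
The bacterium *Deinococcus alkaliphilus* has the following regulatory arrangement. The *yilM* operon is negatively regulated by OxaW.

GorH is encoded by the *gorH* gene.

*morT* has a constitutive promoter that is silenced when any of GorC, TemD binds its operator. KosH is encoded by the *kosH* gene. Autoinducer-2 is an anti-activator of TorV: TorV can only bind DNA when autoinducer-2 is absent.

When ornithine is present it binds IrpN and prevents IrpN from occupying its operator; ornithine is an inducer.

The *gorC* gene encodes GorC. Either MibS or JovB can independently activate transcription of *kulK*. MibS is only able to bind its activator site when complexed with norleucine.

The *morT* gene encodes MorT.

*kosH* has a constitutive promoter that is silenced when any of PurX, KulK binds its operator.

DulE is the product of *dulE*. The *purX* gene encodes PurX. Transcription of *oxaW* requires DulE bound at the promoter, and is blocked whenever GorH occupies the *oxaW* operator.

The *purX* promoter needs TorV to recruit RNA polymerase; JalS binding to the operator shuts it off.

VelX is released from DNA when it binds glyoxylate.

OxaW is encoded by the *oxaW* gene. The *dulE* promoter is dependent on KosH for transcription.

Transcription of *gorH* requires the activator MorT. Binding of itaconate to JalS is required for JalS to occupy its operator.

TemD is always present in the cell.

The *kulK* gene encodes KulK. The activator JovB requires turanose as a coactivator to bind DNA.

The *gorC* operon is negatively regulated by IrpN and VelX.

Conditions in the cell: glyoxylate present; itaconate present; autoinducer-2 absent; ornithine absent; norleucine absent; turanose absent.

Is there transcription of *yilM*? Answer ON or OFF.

Autoinducer-2 is absent, so TorV is active.
Itaconate is present, so JalS is active.
With repressor JalS bound, *purX* is not transcribed.
So PurX is not produced.
Norleucine is absent, so MibS is inactive.
Turanose is absent, so JovB is inactive.
No activator is available at the *kulK* promoter, so *kulK* is not transcribed.
So KulK is not produced.
With no repressor bound, *kosH* is transcribed.
So KosH is produced and active.
No repressor is bound and KosH is active, so *dulE* is transcribed.
So DulE is produced and active.
Ornithine is absent, so IrpN is active.
Glyoxylate is present, so VelX is inactive.
With repressor IrpN bound, *gorC* is not transcribed.
So GorC is not produced.
TemD is produced constitutively and is active.
With repressor TemD bound, *morT* is not transcribed.
So MorT is not produced.
Required activator MorT is absent, so *gorH* is not transcribed.
So GorH is not produced.
No repressor is bound and DulE is active, so *oxaW* is transcribed.
So OxaW is produced and active.
With repressor OxaW bound, *yilM* is not transcribed.

OFF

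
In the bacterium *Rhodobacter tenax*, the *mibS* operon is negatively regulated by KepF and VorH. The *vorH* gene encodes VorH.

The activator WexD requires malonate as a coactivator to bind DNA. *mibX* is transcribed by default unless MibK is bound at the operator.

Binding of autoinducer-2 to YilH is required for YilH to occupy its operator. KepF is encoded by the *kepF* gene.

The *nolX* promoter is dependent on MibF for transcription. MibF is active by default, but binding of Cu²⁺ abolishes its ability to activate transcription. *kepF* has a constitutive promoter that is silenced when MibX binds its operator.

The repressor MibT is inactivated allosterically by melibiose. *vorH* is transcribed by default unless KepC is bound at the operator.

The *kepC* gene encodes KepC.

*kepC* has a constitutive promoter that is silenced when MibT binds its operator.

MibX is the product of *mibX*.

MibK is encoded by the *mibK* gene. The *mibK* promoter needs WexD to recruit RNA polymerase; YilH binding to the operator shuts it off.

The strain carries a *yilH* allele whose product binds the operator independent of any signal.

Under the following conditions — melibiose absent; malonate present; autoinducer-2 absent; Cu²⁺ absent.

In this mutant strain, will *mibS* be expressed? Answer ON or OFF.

YilH is constitutively active in this strain.
Malonate is present, so WexD is active.
With repressor YilH bound, *mibK* is not transcribed.
So MibK is not produced.
With no repressor bound, *mibX* is transcribed.
So MibX is produced and active.
With repressor MibX bound, *kepF* is not transcribed.
So KepF is not produced.
Melibiose is absent, so MibT is active.
With repressor MibT bound, *kepC* is not transcribed.
So KepC is not produced.
With no repressor bound, *vorH* is transcribed.
So VorH is produced and active.
With repressor VorH bound, *mibS* is not transcribed.

OFF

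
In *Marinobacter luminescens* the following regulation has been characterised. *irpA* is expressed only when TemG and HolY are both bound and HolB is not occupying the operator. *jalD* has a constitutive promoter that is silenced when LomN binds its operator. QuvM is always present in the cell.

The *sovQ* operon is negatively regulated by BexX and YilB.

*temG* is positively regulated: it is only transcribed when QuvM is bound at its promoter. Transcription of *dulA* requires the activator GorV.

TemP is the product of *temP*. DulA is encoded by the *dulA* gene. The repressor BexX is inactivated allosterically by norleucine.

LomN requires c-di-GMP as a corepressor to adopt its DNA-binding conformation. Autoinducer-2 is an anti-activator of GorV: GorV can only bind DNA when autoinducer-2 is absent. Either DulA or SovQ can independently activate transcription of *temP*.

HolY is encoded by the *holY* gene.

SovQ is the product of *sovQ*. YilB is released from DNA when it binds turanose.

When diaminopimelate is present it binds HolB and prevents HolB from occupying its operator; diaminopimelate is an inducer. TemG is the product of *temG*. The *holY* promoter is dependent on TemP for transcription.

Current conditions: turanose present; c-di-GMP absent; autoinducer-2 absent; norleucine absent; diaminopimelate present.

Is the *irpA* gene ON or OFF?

ON

QuvM is produced constitutively and is active.
No repressor is bound and QuvM is active, so *temG* is transcribed.
So TemG is produced and active.
Autoinducer-2 is absent, so GorV is active.
No repressor is bound and GorV is active, so *dulA* is transcribed.
So DulA is produced and active.
Norleucine is absent, so BexX is active.
Turanose is present, so YilB is inactive.
With repressor BexX bound, *sovQ* is not transcribed.
So SovQ is not produced.
Activator DulA is present, so *temP* is transcribed.
So TemP is produced and active.
No repressor is bound and TemP is active, so *holY* is transcribed.
So HolY is produced and active.
Diaminopimelate is present, so HolB is inactive.
No repressor is bound and TemG and HolY are active, so *irpA* is transcribed.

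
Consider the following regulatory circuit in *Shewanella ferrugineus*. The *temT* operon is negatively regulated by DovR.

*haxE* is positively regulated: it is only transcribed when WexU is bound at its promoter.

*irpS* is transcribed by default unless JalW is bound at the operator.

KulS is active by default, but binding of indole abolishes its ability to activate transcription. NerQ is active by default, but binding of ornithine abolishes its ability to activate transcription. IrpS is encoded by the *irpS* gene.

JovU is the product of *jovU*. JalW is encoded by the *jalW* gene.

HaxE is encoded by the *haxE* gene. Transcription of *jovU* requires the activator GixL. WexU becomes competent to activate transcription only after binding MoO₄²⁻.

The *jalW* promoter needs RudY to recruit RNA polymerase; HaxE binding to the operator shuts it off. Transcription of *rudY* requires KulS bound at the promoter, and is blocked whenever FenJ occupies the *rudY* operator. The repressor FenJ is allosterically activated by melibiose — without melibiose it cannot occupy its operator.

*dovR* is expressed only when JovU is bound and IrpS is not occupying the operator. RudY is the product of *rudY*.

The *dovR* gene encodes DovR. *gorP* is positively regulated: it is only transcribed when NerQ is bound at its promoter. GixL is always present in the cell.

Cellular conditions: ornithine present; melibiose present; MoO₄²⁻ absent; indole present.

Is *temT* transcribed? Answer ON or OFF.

ON

MoO₄²⁻ is absent, so WexU is inactive.
Required activator WexU is absent, so *haxE* is not transcribed.
So HaxE is not produced.
Melibiose is present, so FenJ is active.
Indole is present, so KulS is inactive.
With repressor FenJ bound, *rudY* is not transcribed.
So RudY is not produced.
Required activator RudY is absent, so *jalW* is not transcribed.
So JalW is not produced.
With no repressor bound, *irpS* is transcribed.
So IrpS is produced and active.
GixL is produced constitutively and is active.
No repressor is bound and GixL is active, so *jovU* is transcribed.
So JovU is produced and active.
With repressor IrpS bound, *dovR* is not transcribed.
So DovR is not produced.
With no repressor bound, *temT* is transcribed.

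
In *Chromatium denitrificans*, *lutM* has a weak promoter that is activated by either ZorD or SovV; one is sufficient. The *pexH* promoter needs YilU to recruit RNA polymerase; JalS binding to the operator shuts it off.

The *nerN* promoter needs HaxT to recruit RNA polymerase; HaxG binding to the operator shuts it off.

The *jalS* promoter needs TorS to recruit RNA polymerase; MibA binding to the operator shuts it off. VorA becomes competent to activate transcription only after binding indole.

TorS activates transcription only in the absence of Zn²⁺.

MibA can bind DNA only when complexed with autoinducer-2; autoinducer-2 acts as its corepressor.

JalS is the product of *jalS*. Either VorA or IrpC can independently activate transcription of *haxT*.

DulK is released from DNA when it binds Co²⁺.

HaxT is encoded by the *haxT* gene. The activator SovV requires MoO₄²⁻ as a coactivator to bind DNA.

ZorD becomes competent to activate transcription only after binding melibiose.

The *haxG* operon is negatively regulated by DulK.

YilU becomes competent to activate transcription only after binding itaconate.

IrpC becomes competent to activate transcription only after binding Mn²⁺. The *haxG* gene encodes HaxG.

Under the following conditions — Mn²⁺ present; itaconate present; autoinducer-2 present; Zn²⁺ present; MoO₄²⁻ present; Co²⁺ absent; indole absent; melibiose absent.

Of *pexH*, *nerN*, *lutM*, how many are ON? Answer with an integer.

Zn²⁺ is present, so TorS is inactive.
Autoinducer-2 is present, so MibA is active.
With repressor MibA bound, *jalS* is not transcribed.
So JalS is not produced.
Itaconate is present, so YilU is active.
No repressor is bound and YilU is active, so *pexH* is transcribed.
→ *pexH* is ON.
Co²⁺ is absent, so DulK is active.
With repressor DulK bound, *haxG* is not transcribed.
So HaxG is not produced.
Indole is absent, so VorA is inactive.
Mn²⁺ is present, so IrpC is active.
Activator IrpC is present, so *haxT* is transcribed.
So HaxT is produced and active.
No repressor is bound and HaxT is active, so *nerN* is transcribed.
→ *nerN* is ON.
Melibiose is absent, so ZorD is inactive.
MoO₄²⁻ is present, so SovV is active.
Activator SovV is present, so *lutM* is transcribed.
→ *lutM* is ON.
3 of the 3 genes are transcribed.

3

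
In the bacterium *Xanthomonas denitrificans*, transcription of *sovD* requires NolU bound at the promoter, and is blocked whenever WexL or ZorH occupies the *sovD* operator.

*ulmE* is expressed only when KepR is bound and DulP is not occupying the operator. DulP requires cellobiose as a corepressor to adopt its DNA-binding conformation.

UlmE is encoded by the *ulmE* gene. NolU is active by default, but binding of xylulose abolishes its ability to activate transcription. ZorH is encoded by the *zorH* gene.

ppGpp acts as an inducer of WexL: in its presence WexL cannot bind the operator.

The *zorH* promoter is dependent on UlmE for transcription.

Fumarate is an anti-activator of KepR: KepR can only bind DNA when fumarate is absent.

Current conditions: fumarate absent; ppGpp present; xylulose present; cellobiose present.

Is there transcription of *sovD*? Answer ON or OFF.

OFF

Xylulose is present, so NolU is inactive.
ppGpp is present, so WexL is inactive.
Fumarate is absent, so KepR is active.
Cellobiose is present, so DulP is active.
With repressor DulP bound, *ulmE* is not transcribed.
So UlmE is not produced.
Required activator UlmE is absent, so *zorH* is not transcribed.
So ZorH is not produced.
Required activator NolU is absent, so *sovD* is not transcribed.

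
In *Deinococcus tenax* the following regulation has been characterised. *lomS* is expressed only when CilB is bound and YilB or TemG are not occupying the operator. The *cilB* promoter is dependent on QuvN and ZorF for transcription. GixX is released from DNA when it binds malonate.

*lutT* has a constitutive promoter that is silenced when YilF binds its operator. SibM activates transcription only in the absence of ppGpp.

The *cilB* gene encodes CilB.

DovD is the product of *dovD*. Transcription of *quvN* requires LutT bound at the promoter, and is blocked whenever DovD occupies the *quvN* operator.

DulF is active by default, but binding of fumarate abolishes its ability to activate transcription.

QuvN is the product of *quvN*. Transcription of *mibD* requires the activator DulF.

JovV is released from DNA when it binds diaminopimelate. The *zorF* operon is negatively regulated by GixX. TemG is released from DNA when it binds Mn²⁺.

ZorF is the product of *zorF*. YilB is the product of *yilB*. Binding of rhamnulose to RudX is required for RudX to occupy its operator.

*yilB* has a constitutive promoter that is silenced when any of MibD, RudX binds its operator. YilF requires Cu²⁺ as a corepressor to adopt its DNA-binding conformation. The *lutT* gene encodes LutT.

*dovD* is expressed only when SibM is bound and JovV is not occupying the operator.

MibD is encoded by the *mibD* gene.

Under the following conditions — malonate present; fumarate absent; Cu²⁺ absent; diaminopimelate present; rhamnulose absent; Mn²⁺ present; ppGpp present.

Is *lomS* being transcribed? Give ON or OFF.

ON

Cu²⁺ is absent, so YilF is inactive.
With no repressor bound, *lutT* is transcribed.
So LutT is produced and active.
ppGpp is present, so SibM is inactive.
Diaminopimelate is present, so JovV is inactive.
Required activator SibM is absent, so *dovD* is not transcribed.
So DovD is not produced.
No repressor is bound and LutT is active, so *quvN* is transcribed.
So QuvN is produced and active.
Malonate is present, so GixX is inactive.
With no repressor bound, *zorF* is transcribed.
So ZorF is produced and active.
No repressor is bound and QuvN and ZorF are active, so *cilB* is transcribed.
So CilB is produced and active.
Fumarate is absent, so DulF is active.
No repressor is bound and DulF is active, so *mibD* is transcribed.
So MibD is produced and active.
Rhamnulose is absent, so RudX is inactive.
With repressor MibD bound, *yilB* is not transcribed.
So YilB is not produced.
Mn²⁺ is present, so TemG is inactive.
No repressor is bound and CilB is active, so *lomS* is transcribed.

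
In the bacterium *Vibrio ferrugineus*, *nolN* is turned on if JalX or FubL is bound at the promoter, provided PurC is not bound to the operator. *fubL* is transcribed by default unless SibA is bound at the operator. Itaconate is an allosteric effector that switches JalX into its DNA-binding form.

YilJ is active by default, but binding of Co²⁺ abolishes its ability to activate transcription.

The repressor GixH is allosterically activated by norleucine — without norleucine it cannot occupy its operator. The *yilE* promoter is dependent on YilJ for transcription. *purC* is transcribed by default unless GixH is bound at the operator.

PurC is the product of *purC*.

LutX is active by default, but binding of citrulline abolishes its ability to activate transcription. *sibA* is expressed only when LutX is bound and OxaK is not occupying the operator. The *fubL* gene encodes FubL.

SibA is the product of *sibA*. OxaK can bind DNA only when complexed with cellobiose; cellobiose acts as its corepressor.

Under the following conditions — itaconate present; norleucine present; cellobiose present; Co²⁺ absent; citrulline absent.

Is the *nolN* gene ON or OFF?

ON

Norleucine is present, so GixH is active.
With repressor GixH bound, *purC* is not transcribed.
So PurC is not produced.
Itaconate is present, so JalX is active.
Cellobiose is present, so OxaK is active.
Citrulline is absent, so LutX is active.
With repressor OxaK bound, *sibA* is not transcribed.
So SibA is not produced.
With no repressor bound, *fubL* is transcribed.
So FubL is produced and active.
Activator JalX is present, so *nolN* is transcribed.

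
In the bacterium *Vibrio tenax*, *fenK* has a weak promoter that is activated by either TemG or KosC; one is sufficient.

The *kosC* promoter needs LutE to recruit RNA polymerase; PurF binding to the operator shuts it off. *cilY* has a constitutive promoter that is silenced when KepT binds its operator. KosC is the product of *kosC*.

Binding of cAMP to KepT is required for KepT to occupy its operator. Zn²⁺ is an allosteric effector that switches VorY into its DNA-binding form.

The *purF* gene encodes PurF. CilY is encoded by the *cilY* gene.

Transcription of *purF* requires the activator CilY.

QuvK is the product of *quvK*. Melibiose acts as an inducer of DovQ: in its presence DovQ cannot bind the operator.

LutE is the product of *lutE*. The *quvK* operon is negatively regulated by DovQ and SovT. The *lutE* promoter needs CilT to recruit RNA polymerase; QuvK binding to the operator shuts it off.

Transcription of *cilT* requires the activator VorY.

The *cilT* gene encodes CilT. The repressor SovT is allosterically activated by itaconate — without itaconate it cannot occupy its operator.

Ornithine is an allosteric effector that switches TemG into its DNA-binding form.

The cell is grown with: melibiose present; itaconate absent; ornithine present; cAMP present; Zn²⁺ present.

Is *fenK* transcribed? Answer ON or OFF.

ON

Ornithine is present, so TemG is active.
Zn²⁺ is present, so VorY is active.
No repressor is bound and VorY is active, so *cilT* is transcribed.
So CilT is produced and active.
Melibiose is present, so DovQ is inactive.
Itaconate is absent, so SovT is inactive.
With no repressor bound, *quvK* is transcribed.
So QuvK is produced and active.
With repressor QuvK bound, *lutE* is not transcribed.
So LutE is not produced.
cAMP is present, so KepT is active.
With repressor KepT bound, *cilY* is not transcribed.
So CilY is not produced.
Required activator CilY is absent, so *purF* is not transcribed.
So PurF is not produced.
Required activator LutE is absent, so *kosC* is not transcribed.
So KosC is not produced.
Activator TemG is present, so *fenK* is transcribed.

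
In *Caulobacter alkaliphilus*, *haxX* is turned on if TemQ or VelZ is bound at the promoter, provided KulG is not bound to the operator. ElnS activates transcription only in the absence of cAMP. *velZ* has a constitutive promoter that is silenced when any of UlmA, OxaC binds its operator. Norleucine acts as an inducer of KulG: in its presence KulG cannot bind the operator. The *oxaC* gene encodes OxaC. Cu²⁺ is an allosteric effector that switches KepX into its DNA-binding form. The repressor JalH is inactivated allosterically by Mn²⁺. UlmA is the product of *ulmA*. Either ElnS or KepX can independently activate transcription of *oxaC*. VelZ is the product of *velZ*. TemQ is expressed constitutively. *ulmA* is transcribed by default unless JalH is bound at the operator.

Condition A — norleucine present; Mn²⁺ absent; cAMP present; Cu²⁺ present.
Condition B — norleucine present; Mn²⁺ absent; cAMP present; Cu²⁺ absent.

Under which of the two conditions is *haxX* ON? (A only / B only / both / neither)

both

Condition A:
TemQ is produced constitutively and is active.
Norleucine is present, so KulG is inactive.
Mn²⁺ is absent, so JalH is active.
With repressor JalH bound, *ulmA* is not transcribed.
So UlmA is not produced.
cAMP is present, so ElnS is inactive.
Cu²⁺ is present, so KepX is active.
Activator KepX is present, so *oxaC* is transcribed.
So OxaC is produced and active.
With repressor OxaC bound, *velZ* is not transcribed.
So VelZ is not produced.
Activator TemQ is present, so *haxX* is transcribed.
→ *haxX* is ON in A.
Condition B:
TemQ is produced constitutively and is active.
Norleucine is present, so KulG is inactive.
Mn²⁺ is absent, so JalH is active.
With repressor JalH bound, *ulmA* is not transcribed.
So UlmA is not produced.
cAMP is present, so ElnS is inactive.
Cu²⁺ is absent, so KepX is inactive.
No activator is available at the *oxaC* promoter, so *oxaC* is not transcribed.
So OxaC is not produced.
With no repressor bound, *velZ* is transcribed.
So VelZ is produced and active.
Activator TemQ is present, so *haxX* is transcribed.
→ *haxX* is ON in B.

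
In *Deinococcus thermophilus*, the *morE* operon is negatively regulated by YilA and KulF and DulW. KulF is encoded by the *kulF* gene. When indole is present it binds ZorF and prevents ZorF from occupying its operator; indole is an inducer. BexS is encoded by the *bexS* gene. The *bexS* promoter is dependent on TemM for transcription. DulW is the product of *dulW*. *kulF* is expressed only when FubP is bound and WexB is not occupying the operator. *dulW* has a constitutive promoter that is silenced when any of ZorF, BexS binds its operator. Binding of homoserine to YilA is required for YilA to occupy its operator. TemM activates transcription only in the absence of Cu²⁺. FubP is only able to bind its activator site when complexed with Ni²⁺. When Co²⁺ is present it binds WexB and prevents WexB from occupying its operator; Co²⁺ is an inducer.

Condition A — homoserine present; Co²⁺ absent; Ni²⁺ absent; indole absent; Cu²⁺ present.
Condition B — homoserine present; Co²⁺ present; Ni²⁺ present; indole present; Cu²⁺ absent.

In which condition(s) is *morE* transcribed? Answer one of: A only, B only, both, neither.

Condition A:
Homoserine is present, so YilA is active.
Co²⁺ is absent, so WexB is active.
Ni²⁺ is absent, so FubP is inactive.
With repressor WexB bound, *kulF* is not transcribed.
So KulF is not produced.
Indole is absent, so ZorF is active.
Cu²⁺ is present, so TemM is inactive.
Required activator TemM is absent, so *bexS* is not transcribed.
So BexS is not produced.
With repressor ZorF bound, *dulW* is not transcribed.
So DulW is not produced.
With repressor YilA bound, *morE* is not transcribed.
→ *morE* is OFF in A.
Condition B:
Homoserine is present, so YilA is active.
Co²⁺ is present, so WexB is inactive.
Ni²⁺ is present, so FubP is active.
No repressor is bound and FubP is active, so *kulF* is transcribed.
So KulF is produced and active.
Indole is present, so ZorF is inactive.
Cu²⁺ is absent, so TemM is active.
No repressor is bound and TemM is active, so *bexS* is transcribed.
So BexS is produced and active.
With repressor BexS bound, *dulW* is not transcribed.
So DulW is not produced.
With repressor YilA bound, *morE* is not transcribed.
→ *morE* is OFF in B.

neither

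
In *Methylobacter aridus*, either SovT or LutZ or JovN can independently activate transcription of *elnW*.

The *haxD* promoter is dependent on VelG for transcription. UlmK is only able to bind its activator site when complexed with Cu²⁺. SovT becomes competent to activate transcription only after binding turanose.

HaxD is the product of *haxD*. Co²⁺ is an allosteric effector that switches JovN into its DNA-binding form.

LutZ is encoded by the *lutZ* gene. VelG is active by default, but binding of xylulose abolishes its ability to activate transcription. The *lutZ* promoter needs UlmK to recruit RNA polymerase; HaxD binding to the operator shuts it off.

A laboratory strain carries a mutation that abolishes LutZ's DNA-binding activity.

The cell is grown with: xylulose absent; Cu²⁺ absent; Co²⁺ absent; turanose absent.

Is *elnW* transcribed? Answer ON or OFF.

Turanose is absent, so SovT is inactive.
LutZ is non-functional in this strain, so it has no effect.
Co²⁺ is absent, so JovN is inactive.
No activator is available at the *elnW* promoter, so *elnW* is not transcribed.

OFF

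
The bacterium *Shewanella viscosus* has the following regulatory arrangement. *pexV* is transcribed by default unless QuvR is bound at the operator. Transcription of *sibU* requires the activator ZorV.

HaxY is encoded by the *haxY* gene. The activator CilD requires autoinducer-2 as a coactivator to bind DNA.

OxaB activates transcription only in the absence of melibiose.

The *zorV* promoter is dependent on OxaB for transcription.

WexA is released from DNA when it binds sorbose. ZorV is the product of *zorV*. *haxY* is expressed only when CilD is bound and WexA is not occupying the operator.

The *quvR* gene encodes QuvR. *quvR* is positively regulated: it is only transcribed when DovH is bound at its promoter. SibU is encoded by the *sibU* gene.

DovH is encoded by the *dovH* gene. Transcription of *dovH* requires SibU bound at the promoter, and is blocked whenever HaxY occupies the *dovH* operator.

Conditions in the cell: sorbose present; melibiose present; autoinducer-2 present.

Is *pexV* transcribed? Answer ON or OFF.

Melibiose is present, so OxaB is inactive.
Required activator OxaB is absent, so *zorV* is not transcribed.
So ZorV is not produced.
Required activator ZorV is absent, so *sibU* is not transcribed.
So SibU is not produced.
Autoinducer-2 is present, so CilD is active.
Sorbose is present, so WexA is inactive.
No repressor is bound and CilD is active, so *haxY* is transcribed.
So HaxY is produced and active.
With repressor HaxY bound, *dovH* is not transcribed.
So DovH is not produced.
Required activator DovH is absent, so *quvR* is not transcribed.
So QuvR is not produced.
With no repressor bound, *pexV* is transcribed.

ON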